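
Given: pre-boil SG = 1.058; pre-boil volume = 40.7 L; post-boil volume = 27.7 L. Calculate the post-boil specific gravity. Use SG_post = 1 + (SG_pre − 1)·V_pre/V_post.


pts_pre = (1.058 − 1)·1000 = 58.0000
pts_post = 58.0000·40.7/27.7 = 85.2202
SG_post = 1 + 85.2202/1000

1.0852


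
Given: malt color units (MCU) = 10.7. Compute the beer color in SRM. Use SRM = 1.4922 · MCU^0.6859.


SRM = 1.4922 · 10.7^0.6859

7.5837 SRM


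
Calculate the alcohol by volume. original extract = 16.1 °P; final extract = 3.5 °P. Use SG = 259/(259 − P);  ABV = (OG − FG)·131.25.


OG = 259/(259 − 16.1) = 1.0663
FG = 259/(259 − 3.5) = 1.0137
ABV = (1.0663 − 1.0137)·131.25

6.9016 % ABV


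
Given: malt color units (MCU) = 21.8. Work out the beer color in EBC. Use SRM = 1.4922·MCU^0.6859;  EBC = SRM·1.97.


SRM = 1.4922·21.8^0.6859 = 12.3559
EBC = 12.3559·1.97

24.3411 EBC


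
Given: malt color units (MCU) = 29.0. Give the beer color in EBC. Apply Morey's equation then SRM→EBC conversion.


SRM = 1.4922·MCU^0.6859;  EBC = SRM·1.97
SRM = 1.4922·29.0^0.6859 = 15.0275
EBC = 15.0275·1.97

29.6041 EBC


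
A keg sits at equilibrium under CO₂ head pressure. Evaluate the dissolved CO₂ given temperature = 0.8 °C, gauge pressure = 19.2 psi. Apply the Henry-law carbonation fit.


vols = (P + 14.695)·(0.01821 + 0.09011·e^(−0.04·T))
vols = (19.2 + 14.695)·(0.01821 + 0.09011·e^(−0.04·0.8))

3.5753 volumes


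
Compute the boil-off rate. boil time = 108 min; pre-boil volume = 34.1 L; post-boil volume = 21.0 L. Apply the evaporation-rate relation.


rate = (V_pre − V_post) / (t_min/60)
rate = (34.1 − 21.0) / (108/60)

7.2778 L/hr


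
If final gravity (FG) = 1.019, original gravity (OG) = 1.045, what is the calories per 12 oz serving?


ABW = (OG−FG)·131.25·0.79/FG;  °P = 259 − 259/SG (for OG→OE and FG→AE);  RE = 0.1808·OE + 0.8192·AE;  Cal = (6.9·ABW + 4·(RE−0.1))·FG·3.55
ABW = (1.045 − 1.019)·131.25·0.79/1.019 = 2.6456
OE = 259 − 259/1.045 = 11.1531 °P
AE = 259 − 259/1.019 = 4.8292 °P
RE = 0.1808·11.1531 + 0.8192·4.8292 = 5.9726 °P
Cal = (6.9·2.6456 + 4·(5.9726−0.1))·1.019·3.55

151.0108 kcal


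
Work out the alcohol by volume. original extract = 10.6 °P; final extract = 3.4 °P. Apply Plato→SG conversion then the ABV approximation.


SG = 259/(259 − P);  ABV = (OG − FG)·131.25
OG = 259/(259 − 10.6) = 1.0427
FG = 259/(259 − 3.4) = 1.0133
ABV = (1.0427 − 1.0133)·131.25

3.8550 % ABV


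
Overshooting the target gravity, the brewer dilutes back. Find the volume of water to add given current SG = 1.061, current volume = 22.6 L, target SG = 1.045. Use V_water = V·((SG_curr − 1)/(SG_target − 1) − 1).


V_water = 22.6·((1.061 − 1)/(1.045 − 1) − 1)

8.0356 L


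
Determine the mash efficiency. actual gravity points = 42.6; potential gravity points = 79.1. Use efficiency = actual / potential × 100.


efficiency = 42.6 / 79.1 × 100

53.8559 %


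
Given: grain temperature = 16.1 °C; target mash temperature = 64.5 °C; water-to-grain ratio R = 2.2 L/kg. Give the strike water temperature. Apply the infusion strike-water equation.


T_strike = (0.41/R)·(T_mash − T_grain) + T_mash
T_strike = (0.41/2.2)·(64.5 − 16.1) + 64.5

73.5200 °C


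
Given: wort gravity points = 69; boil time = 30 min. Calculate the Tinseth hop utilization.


U = 1.65·0.000125^(GP/1000) · (1 − e^(−0.04·t))/4.15
bigness = 1.65·0.000125^(69/1000) = 0.8875
boil_factor = (1 − e^(−0.04·30))/4.15 = 0.1684
U = 0.8875 · 0.1684

0.1494


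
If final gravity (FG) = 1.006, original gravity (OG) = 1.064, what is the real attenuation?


AA = (OG−FG)/(OG−1)·100;  RA = AA·0.8192
AA = (1.064 − 1.006)/(1.064 − 1)·100 = 90.6250
RA = 90.6250·0.8192

74.2400 %


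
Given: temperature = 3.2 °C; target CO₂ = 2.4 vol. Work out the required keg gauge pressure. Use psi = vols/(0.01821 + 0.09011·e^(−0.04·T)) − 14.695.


psi = 2.4/(0.01821 + 0.09011·e^(−0.04·3.2)) − 14.695

9.9220 psi


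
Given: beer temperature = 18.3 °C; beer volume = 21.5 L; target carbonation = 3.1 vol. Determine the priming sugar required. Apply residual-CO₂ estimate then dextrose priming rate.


residual = 14.695·(0.01821 + 0.09011·e^(−0.04·T));  sugar = (target − residual)·4.0·V
residual = 14.695·(0.01821 + 0.09011·e^(−0.04·18.3)) = 0.9044
sugar = (3.1 − 0.9044)·4.0·21.5

188.8174 g


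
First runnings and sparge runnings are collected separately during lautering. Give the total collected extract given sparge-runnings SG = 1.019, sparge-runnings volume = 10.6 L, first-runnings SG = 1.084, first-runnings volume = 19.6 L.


total = Σ (SG_i − 1)·1000·V_i
first = (1.084 − 1)·1000·19.6 = 1646.4000
sparge = (1.019 − 1)·1000·10.6 = 201.4000
total = 1646.4000 + 201.4000

1847.8000 gravity·L


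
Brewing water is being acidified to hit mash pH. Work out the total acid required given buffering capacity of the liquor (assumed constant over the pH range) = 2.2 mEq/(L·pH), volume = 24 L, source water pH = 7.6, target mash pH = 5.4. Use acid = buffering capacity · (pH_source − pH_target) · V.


acid = 2.2 · (7.6 − 5.4) · 24

116.1600 mEq


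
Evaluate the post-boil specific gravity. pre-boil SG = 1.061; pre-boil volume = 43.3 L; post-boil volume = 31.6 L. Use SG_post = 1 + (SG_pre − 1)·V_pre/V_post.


pts_pre = (1.061 − 1)·1000 = 61.0000
pts_post = 61.0000·43.3/31.6 = 83.5854
SG_post = 1 + 83.5854/1000

1.0836


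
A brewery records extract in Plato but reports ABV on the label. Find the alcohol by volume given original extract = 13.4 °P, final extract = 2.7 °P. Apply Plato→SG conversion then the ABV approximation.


SG = 259/(259 − P);  ABV = (OG − FG)·131.25
OG = 259/(259 − 13.4) = 1.0546
FG = 259/(259 − 2.7) = 1.0105
ABV = (1.0546 − 1.0105)·131.25

5.7784 % ABV


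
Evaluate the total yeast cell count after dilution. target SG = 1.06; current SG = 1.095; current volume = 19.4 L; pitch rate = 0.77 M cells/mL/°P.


V_w = V·((SG_c−1)/(SG_t−1)−1);  °P = 259 − 259/SG_t;  cells = rate·(V+V_w)·°P
V_w = 19.4·((1.095−1)/(1.06−1)−1) = 11.3167
V_final = 19.4 + 11.3167 = 30.7167
°P = 259 − 259/1.06 = 14.6604
cells = 0.77·30.7167·14.6604

346.7448 billion cells


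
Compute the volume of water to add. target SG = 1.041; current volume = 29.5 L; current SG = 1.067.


V_water = V·((SG_curr − 1)/(SG_target − 1) − 1)
V_water = 29.5·((1.067 − 1)/(1.041 − 1) − 1)

18.7073 L


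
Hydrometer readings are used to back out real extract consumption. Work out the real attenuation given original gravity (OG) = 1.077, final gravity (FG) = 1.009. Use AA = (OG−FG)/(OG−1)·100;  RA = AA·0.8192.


AA = (1.077 − 1.009)/(1.077 − 1)·100 = 88.3117
RA = 88.3117·0.8192

72.3449 %


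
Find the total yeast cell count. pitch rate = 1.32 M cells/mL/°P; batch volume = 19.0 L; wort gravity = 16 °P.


cells (billions) = rate · V_L · °P
cells = 1.32 · 19.0 · 16

401.2800 billion cells


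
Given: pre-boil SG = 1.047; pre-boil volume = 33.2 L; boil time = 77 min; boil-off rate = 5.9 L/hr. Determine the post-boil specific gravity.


V_post = V_pre − rate·(t/60);  SG_post = 1 + (SG_pre−1)·V_pre/V_post
V_post = 33.2 − 5.9·(77/60) = 25.6283
SG_post = 1 + (1.047 − 1)·33.2/25.6283

1.0609


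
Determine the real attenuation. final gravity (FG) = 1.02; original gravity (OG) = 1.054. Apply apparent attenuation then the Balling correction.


AA = (OG−FG)/(OG−1)·100;  RA = AA·0.8192
AA = (1.054 − 1.02)/(1.054 − 1)·100 = 62.9630
RA = 62.9630·0.8192

51.5793 %


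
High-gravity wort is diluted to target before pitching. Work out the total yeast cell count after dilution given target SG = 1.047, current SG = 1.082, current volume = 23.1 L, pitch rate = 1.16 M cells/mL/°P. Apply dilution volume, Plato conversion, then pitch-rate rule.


V_w = V·((SG_c−1)/(SG_t−1)−1);  °P = 259 − 259/SG_t;  cells = rate·(V+V_w)·°P
V_w = 23.1·((1.082−1)/(1.047−1)−1) = 17.2021
V_final = 23.1 + 17.2021 = 40.3021
°P = 259 − 259/1.047 = 11.6266
cells = 1.16·40.3021·11.6266

543.5468 billion cells


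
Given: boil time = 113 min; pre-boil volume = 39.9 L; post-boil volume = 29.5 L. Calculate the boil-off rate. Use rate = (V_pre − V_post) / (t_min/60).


rate = (39.9 − 29.5) / (113/60)

5.5221 L/hr


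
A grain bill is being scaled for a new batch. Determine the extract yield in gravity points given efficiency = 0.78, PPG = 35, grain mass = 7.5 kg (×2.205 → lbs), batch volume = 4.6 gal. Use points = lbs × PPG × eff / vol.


lbs = 7.5 × 2.205 = 16.5375
points = 16.5375 × 35 × 0.78 / 4.6

98.1465 points


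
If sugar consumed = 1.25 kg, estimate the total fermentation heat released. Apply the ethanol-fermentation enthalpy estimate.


Q = m_sugar · 590 kJ/kg
Q = 1.25 · 590

737.5000 kJ


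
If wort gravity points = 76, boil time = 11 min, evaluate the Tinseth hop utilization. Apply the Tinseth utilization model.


U = 1.65·0.000125^(GP/1000) · (1 − e^(−0.04·t))/4.15
bigness = 1.65·0.000125^(76/1000) = 0.8334
boil_factor = (1 − e^(−0.04·11))/4.15 = 0.0858
U = 0.8334 · 0.0858

0.0715


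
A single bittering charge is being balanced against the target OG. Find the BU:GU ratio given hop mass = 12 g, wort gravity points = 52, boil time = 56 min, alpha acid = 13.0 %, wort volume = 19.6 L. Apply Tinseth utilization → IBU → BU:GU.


U = 1.65·0.000125^(GP/1000)·(1−e^(−0.04t))/4.15;  IBU = (α/100)·m·U·1000/V;  BU:GU = IBU/GP
U = 1.65·0.000125^(52/1000)·(1−e^(−0.04·56))/4.15 = 0.2226
IBU = (13.0/100)·12·0.2226·1000/19.6 = 17.7198
BU:GU = 17.7198/52

0.3408


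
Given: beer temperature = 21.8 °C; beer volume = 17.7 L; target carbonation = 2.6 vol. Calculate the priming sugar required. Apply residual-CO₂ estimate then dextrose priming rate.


residual = 14.695·(0.01821 + 0.09011·e^(−0.04·T));  sugar = (target − residual)·4.0·V
residual = 14.695·(0.01821 + 0.09011·e^(−0.04·21.8)) = 0.8212
sugar = (2.6 − 0.8212)·4.0·17.7

125.9356 g


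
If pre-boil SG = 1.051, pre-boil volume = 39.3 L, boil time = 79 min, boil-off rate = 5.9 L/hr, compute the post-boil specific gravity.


V_post = V_pre − rate·(t/60);  SG_post = 1 + (SG_pre−1)·V_pre/V_post
V_post = 39.3 − 5.9·(79/60) = 31.5317
SG_post = 1 + (1.051 − 1)·39.3/31.5317

1.0636


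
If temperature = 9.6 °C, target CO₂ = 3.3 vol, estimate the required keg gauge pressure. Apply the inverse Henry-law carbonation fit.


psi = vols/(0.01821 + 0.09011·e^(−0.04·T)) − 14.695
psi = 3.3/(0.01821 + 0.09011·e^(−0.04·9.6)) − 14.695

26.7692 psi


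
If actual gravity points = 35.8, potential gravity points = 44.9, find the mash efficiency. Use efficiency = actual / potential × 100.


efficiency = 35.8 / 44.9 × 100

79.7327 %


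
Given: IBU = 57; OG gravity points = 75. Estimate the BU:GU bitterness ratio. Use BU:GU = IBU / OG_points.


BU:GU = 57 / 75

0.7600


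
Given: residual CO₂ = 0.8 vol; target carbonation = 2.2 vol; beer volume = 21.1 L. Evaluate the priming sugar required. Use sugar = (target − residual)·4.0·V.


sugar = (2.2 − 0.8)·4.0·21.1

118.1600 g


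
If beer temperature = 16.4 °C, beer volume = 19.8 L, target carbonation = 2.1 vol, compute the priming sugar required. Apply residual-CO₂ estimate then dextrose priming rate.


residual = 14.695·(0.01821 + 0.09011·e^(−0.04·T));  sugar = (target − residual)·4.0·V
residual = 14.695·(0.01821 + 0.09011·e^(−0.04·16.4)) = 0.9547
sugar = (2.1 − 0.9547)·4.0·19.8

90.7049 g


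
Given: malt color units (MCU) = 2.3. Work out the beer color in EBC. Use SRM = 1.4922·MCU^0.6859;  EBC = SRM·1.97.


SRM = 1.4922·2.3^0.6859 = 2.6420
EBC = 2.6420·1.97

5.2048 EBC


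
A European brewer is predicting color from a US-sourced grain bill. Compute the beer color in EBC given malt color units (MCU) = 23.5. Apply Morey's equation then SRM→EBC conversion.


SRM = 1.4922·MCU^0.6859;  EBC = SRM·1.97
SRM = 1.4922·23.5^0.6859 = 13.0090
EBC = 13.0090·1.97

25.6276 EBC


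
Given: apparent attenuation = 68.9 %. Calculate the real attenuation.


RA = AA · 0.8192
RA = 68.9 · 0.8192

56.4429 %


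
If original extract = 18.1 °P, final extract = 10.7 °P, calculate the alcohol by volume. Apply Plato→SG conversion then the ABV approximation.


SG = 259/(259 − P);  ABV = (OG − FG)·131.25
OG = 259/(259 − 18.1) = 1.0751
FG = 259/(259 − 10.7) = 1.0431
ABV = (1.0751 − 1.0431)·131.25

4.2055 % ABV


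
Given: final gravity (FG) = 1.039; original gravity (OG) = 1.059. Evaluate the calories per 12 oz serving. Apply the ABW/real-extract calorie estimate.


ABW = (OG−FG)·131.25·0.79/FG;  °P = 259 − 259/SG (for OG→OE and FG→AE);  RE = 0.1808·OE + 0.8192·AE;  Cal = (6.9·ABW + 4·(RE−0.1))·FG·3.55
ABW = (1.059 − 1.039)·131.25·0.79/1.039 = 1.9959
OE = 259 − 259/1.059 = 14.4297 °P
AE = 259 − 259/1.039 = 9.7218 °P
RE = 0.1808·14.4297 + 0.8192·9.7218 = 10.5730 °P
Cal = (6.9·1.9959 + 4·(10.5730−0.1))·1.039·3.55

205.3133 kcal


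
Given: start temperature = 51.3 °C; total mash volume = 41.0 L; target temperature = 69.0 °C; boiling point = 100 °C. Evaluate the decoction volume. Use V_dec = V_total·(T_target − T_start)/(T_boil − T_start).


V_dec = 41.0·(69.0 − 51.3)/(100 − 51.3)

14.9014 L


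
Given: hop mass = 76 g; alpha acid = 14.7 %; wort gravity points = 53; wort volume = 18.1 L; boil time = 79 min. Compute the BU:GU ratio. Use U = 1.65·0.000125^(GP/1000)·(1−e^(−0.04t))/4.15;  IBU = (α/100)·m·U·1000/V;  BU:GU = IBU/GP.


U = 1.65·0.000125^(53/1000)·(1−e^(−0.04·79))/4.15 = 0.2365
IBU = (14.7/100)·76·0.2365·1000/18.1 = 145.9476
BU:GU = 145.9476/53

2.7537


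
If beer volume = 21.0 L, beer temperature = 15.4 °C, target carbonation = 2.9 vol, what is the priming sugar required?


residual = 14.695·(0.01821 + 0.09011·e^(−0.04·T));  sugar = (target − residual)·4.0·V
residual = 14.695·(0.01821 + 0.09011·e^(−0.04·15.4)) = 0.9828
sugar = (2.9 − 0.9828)·4.0·21.0

161.0466 g


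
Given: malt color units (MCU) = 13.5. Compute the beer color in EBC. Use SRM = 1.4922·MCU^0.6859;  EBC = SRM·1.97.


SRM = 1.4922·13.5^0.6859 = 8.8945
EBC = 8.8945·1.97

17.5222 EBC


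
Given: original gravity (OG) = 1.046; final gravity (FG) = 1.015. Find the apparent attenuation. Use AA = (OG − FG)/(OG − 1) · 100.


AA = (1.046 − 1.015)/(1.046 − 1) · 100

67.3913 %


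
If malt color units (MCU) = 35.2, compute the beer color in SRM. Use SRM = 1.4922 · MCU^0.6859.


SRM = 1.4922 · 35.2^0.6859

17.1633 SRM


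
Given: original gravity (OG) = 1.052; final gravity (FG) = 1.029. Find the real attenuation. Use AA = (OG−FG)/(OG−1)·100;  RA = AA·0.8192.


AA = (1.052 − 1.029)/(1.052 − 1)·100 = 44.2308
RA = 44.2308·0.8192

36.2338 %


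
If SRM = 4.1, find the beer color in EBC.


EBC = SRM · 1.97
EBC = 4.1 · 1.97

8.0770 EBC


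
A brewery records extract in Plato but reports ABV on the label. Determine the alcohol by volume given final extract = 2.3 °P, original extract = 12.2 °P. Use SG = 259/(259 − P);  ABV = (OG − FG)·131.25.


OG = 259/(259 − 12.2) = 1.0494
FG = 259/(259 − 2.3) = 1.0090
ABV = (1.0494 − 1.0090)·131.25

5.3121 % ABV


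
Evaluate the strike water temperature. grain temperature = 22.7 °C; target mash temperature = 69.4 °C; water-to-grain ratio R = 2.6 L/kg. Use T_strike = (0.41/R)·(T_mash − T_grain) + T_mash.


T_strike = (0.41/2.6)·(69.4 − 22.7) + 69.4

76.7642 °C


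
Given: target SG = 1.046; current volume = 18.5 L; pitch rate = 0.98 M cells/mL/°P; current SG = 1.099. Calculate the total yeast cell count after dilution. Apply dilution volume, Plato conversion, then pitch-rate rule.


V_w = V·((SG_c−1)/(SG_t−1)−1);  °P = 259 − 259/SG_t;  cells = rate·(V+V_w)·°P
V_w = 18.5·((1.099−1)/(1.046−1)−1) = 21.3152
V_final = 18.5 + 21.3152 = 39.8152
°P = 259 − 259/1.046 = 11.3901
cells = 0.98·39.8152·11.3901

444.4277 billion cells


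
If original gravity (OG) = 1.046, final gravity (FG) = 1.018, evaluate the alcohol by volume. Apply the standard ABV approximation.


ABV = (OG − FG) · 131.25
ABV = (1.046 − 1.018) · 131.25

3.6750 % ABV


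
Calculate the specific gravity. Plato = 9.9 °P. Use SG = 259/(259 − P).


SG = 259/(259 − 9.9)

1.0397


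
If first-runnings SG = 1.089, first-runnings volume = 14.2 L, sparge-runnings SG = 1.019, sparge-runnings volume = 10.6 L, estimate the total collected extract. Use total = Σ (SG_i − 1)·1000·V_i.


first = (1.089 − 1)·1000·14.2 = 1263.8000
sparge = (1.019 − 1)·1000·10.6 = 201.4000
total = 1263.8000 + 201.4000

1465.2000 gravity·L


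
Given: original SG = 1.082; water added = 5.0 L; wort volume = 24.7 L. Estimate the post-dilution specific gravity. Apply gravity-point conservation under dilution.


SG_new = 1 + (SG_old − 1)·V_old/(V_old + V_water)
pts = (1.082 − 1)·1000·24.7/(24.7 + 5.0) = 68.1953
SG_new = 1 + 68.1953/1000

1.0682


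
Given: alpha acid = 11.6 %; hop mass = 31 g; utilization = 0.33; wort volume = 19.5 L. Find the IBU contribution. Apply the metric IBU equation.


IBU = (α/100)·mass·U·1000 / V
IBU = (11.6/100)·31·0.33·1000 / 19.5

60.8554 IBU


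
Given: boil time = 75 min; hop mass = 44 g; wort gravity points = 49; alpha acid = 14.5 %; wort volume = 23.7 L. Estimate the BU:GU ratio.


U = 1.65·0.000125^(GP/1000)·(1−e^(−0.04t))/4.15;  IBU = (α/100)·m·U·1000/V;  BU:GU = IBU/GP
U = 1.65·0.000125^(49/1000)·(1−e^(−0.04·75))/4.15 = 0.2432
IBU = (14.5/100)·44·0.2432·1000/23.7 = 65.4753
BU:GU = 65.4753/49

1.3362


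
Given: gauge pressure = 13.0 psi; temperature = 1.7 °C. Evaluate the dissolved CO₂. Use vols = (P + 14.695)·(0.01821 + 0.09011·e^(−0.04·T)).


vols = (13.0 + 14.695)·(0.01821 + 0.09011·e^(−0.04·1.7))

2.8359 volumes


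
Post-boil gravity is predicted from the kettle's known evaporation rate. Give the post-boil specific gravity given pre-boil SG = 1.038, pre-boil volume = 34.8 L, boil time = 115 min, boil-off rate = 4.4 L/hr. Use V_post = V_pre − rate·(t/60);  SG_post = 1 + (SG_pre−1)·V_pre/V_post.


V_post = 34.8 − 4.4·(115/60) = 26.3667
SG_post = 1 + (1.038 − 1)·34.8/26.3667

1.0502


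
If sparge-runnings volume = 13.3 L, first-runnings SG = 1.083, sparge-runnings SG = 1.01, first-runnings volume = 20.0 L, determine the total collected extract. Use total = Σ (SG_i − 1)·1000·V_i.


first = (1.083 − 1)·1000·20.0 = 1660.0000
sparge = (1.01 − 1)·1000·13.3 = 133.0000
total = 1660.0000 + 133.0000

1793.0000 gravity·L


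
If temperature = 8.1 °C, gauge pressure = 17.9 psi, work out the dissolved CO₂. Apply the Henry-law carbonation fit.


vols = (P + 14.695)·(0.01821 + 0.09011·e^(−0.04·T))
vols = (17.9 + 14.695)·(0.01821 + 0.09011·e^(−0.04·8.1))

2.7178 volumes


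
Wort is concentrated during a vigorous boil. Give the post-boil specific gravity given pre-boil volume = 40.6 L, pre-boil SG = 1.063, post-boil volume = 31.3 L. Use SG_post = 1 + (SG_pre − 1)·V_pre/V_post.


pts_pre = (1.063 − 1)·1000 = 63.0000
pts_post = 63.0000·40.6/31.3 = 81.7188
SG_post = 1 + 81.7188/1000

1.0817


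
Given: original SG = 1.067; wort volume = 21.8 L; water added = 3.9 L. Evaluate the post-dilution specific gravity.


SG_new = 1 + (SG_old − 1)·V_old/(V_old + V_water)
pts = (1.067 − 1)·1000·21.8/(21.8 + 3.9) = 56.8327
SG_new = 1 + 56.8327/1000

1.0568


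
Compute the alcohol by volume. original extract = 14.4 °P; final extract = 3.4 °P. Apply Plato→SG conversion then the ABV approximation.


SG = 259/(259 − P);  ABV = (OG − FG)·131.25
OG = 259/(259 − 14.4) = 1.0589
FG = 259/(259 − 3.4) = 1.0133
ABV = (1.0589 − 1.0133)·131.25

5.9810 % ABV


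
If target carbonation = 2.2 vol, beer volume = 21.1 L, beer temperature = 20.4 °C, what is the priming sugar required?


residual = 14.695·(0.01821 + 0.09011·e^(−0.04·T));  sugar = (target − residual)·4.0·V
residual = 14.695·(0.01821 + 0.09011·e^(−0.04·20.4)) = 0.8531
sugar = (2.2 − 0.8531)·4.0·21.1

113.6751 g


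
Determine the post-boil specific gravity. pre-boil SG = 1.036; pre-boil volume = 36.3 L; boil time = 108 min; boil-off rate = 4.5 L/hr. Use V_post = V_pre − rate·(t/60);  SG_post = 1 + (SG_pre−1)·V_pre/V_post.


V_post = 36.3 − 4.5·(108/60) = 28.2000
SG_post = 1 + (1.036 − 1)·36.3/28.2000

1.0463


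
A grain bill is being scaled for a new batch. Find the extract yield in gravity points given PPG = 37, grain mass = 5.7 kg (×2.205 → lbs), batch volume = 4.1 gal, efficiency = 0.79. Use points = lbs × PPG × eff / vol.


lbs = 5.7 × 2.205 = 12.5685
points = 12.5685 × 37 × 0.79 / 4.1

89.6042 points


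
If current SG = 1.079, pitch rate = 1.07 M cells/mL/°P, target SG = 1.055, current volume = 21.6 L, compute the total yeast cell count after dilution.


V_w = V·((SG_c−1)/(SG_t−1)−1);  °P = 259 − 259/SG_t;  cells = rate·(V+V_w)·°P
V_w = 21.6·((1.079−1)/(1.055−1)−1) = 9.4255
V_final = 21.6 + 9.4255 = 31.0255
°P = 259 − 259/1.055 = 13.5024
cells = 1.07·31.0255·13.5024

448.2414 billion cells


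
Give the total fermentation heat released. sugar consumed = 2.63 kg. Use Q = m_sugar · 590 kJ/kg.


Q = 2.63 · 590

1551.7000 kJ


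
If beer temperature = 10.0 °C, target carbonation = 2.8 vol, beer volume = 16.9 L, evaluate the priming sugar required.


residual = 14.695·(0.01821 + 0.09011·e^(−0.04·T));  sugar = (target − residual)·4.0·V
residual = 14.695·(0.01821 + 0.09011·e^(−0.04·10.0)) = 1.1552
sugar = (2.8 − 1.1552)·4.0·16.9

111.1877 g


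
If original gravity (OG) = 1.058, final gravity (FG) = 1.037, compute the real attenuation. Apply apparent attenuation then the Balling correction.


AA = (OG−FG)/(OG−1)·100;  RA = AA·0.8192
AA = (1.058 − 1.037)/(1.058 − 1)·100 = 36.2069
RA = 36.2069·0.8192

29.6607 %


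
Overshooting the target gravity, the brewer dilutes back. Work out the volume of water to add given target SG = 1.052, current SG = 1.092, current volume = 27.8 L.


V_water = V·((SG_curr − 1)/(SG_target − 1) − 1)
V_water = 27.8·((1.092 − 1)/(1.052 − 1) − 1)

21.3846 L


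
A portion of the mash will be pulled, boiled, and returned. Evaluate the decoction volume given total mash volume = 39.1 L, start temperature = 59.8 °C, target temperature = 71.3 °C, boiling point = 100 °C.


V_dec = V_total·(T_target − T_start)/(T_boil − T_start)
V_dec = 39.1·(71.3 − 59.8)/(100 − 59.8)

11.1853 L


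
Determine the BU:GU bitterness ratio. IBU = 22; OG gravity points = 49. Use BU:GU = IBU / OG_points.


BU:GU = 22 / 49

0.4490


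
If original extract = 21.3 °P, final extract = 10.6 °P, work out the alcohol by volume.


SG = 259/(259 − P);  ABV = (OG − FG)·131.25
OG = 259/(259 − 21.3) = 1.0896
FG = 259/(259 − 10.6) = 1.0427
ABV = (1.0896 − 1.0427)·131.25

6.1603 % ABV


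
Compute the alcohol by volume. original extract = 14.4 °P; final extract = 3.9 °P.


SG = 259/(259 − P);  ABV = (OG − FG)·131.25
OG = 259/(259 − 14.4) = 1.0589
FG = 259/(259 − 3.9) = 1.0153
ABV = (1.0589 − 1.0153)·131.25

5.7203 % ABV


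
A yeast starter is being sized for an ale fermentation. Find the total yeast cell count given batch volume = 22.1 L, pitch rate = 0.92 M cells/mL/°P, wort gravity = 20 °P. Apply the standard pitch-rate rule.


cells (billions) = rate · V_L · °P
cells = 0.92 · 22.1 · 20

406.6400 billion cells


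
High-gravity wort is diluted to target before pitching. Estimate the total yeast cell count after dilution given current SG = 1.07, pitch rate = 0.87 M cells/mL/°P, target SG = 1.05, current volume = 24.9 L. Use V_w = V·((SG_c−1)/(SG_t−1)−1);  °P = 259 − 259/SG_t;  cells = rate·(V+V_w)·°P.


V_w = 24.9·((1.07−1)/(1.05−1)−1) = 9.9600
V_final = 24.9 + 9.9600 = 34.8600
°P = 259 − 259/1.05 = 12.3333
cells = 0.87·34.8600·12.3333

374.0478 billion cells


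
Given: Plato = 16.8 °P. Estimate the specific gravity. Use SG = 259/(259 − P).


SG = 259/(259 − 16.8)

1.0694


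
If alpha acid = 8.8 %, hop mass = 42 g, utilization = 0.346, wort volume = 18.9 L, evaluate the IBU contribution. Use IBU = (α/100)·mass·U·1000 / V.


IBU = (8.8/100)·42·0.346·1000 / 18.9

67.6622 IBU


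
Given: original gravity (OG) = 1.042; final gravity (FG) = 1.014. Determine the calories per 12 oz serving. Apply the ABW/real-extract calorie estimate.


ABW = (OG−FG)·131.25·0.79/FG;  °P = 259 − 259/SG (for OG→OE and FG→AE);  RE = 0.1808·OE + 0.8192·AE;  Cal = (6.9·ABW + 4·(RE−0.1))·FG·3.55
ABW = (1.042 − 1.014)·131.25·0.79/1.014 = 2.8632
OE = 259 − 259/1.042 = 10.4395 °P
AE = 259 − 259/1.014 = 3.5759 °P
RE = 0.1808·10.4395 + 0.8192·3.5759 = 4.8169 °P
Cal = (6.9·2.8632 + 4·(4.8169−0.1))·1.014·3.55

139.0325 kcal


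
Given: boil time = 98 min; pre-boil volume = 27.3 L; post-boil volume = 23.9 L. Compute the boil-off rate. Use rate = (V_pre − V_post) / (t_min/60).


rate = (27.3 − 23.9) / (98/60)

2.0816 L/hr


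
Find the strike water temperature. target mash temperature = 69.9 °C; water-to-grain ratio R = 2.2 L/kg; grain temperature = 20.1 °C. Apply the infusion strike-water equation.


T_strike = (0.41/R)·(T_mash − T_grain) + T_mash
T_strike = (0.41/2.2)·(69.9 − 20.1) + 69.9

79.1809 °C


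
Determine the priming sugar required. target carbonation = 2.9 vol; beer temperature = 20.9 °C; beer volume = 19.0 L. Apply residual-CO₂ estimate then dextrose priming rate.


residual = 14.695·(0.01821 + 0.09011·e^(−0.04·T));  sugar = (target − residual)·4.0·V
residual = 14.695·(0.01821 + 0.09011·e^(−0.04·20.9)) = 0.8415
sugar = (2.9 − 0.8415)·4.0·19.0

156.4427 g


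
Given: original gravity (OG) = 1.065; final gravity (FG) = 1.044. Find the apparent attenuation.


AA = (OG − FG)/(OG − 1) · 100
AA = (1.065 − 1.044)/(1.065 − 1) · 100

32.3077 %


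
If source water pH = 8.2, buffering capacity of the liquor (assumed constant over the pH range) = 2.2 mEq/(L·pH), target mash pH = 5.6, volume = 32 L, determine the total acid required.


acid = buffering capacity · (pH_source − pH_target) · V
acid = 2.2 · (8.2 − 5.6) · 32

183.0400 mEq


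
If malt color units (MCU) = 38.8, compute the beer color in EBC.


SRM = 1.4922·MCU^0.6859;  EBC = SRM·1.97
SRM = 1.4922·38.8^0.6859 = 18.3488
EBC = 18.3488·1.97

36.1471 EBC


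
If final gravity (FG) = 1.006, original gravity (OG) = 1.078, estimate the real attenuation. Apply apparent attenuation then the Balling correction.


AA = (OG−FG)/(OG−1)·100;  RA = AA·0.8192
AA = (1.078 − 1.006)/(1.078 − 1)·100 = 92.3077
RA = 92.3077·0.8192

75.6185 %


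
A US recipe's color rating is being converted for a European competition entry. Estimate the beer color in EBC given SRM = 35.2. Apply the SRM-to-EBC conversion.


EBC = SRM · 1.97
EBC = 35.2 · 1.97

69.3440 EBC


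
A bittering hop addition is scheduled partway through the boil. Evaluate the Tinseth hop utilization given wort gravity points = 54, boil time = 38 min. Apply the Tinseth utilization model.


U = 1.65·0.000125^(GP/1000) · (1 − e^(−0.04·t))/4.15
bigness = 1.65·0.000125^(54/1000) = 1.0156
boil_factor = (1 − e^(−0.04·38))/4.15 = 0.1883
U = 1.0156 · 0.1883

0.1912


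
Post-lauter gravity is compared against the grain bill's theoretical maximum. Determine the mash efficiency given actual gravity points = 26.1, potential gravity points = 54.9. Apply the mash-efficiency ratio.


efficiency = actual / potential × 100
efficiency = 26.1 / 54.9 × 100

47.5410 %


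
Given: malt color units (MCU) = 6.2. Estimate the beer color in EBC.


SRM = 1.4922·MCU^0.6859;  EBC = SRM·1.97
SRM = 1.4922·6.2^0.6859 = 5.2159
EBC = 5.2159·1.97

10.2753 EBC


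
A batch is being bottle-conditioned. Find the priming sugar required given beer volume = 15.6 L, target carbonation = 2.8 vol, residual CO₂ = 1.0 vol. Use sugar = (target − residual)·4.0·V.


sugar = (2.8 − 1.0)·4.0·15.6

112.3200 g


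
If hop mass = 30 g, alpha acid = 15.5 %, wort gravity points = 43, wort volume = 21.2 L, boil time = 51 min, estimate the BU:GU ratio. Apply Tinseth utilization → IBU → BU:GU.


U = 1.65·0.000125^(GP/1000)·(1−e^(−0.04t))/4.15;  IBU = (α/100)·m·U·1000/V;  BU:GU = IBU/GP
U = 1.65·0.000125^(43/1000)·(1−e^(−0.04·51))/4.15 = 0.2350
IBU = (15.5/100)·30·0.2350·1000/21.2 = 51.5496
BU:GU = 51.5496/43

1.1988


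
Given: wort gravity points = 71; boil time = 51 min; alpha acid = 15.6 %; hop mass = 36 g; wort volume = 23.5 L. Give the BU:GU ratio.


U = 1.65·0.000125^(GP/1000)·(1−e^(−0.04t))/4.15;  IBU = (α/100)·m·U·1000/V;  BU:GU = IBU/GP
U = 1.65·0.000125^(71/1000)·(1−e^(−0.04·51))/4.15 = 0.1827
IBU = (15.6/100)·36·0.1827·1000/23.5 = 43.6697
BU:GU = 43.6697/71

0.6151


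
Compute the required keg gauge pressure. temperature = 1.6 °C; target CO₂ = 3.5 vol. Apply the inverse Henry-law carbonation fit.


psi = vols/(0.01821 + 0.09011·e^(−0.04·T)) − 14.695
psi = 3.5/(0.01821 + 0.09011·e^(−0.04·1.6)) − 14.695

19.3737 psi


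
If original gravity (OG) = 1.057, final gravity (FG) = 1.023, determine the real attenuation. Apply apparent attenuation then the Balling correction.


AA = (OG−FG)/(OG−1)·100;  RA = AA·0.8192
AA = (1.057 − 1.023)/(1.057 − 1)·100 = 59.6491
RA = 59.6491·0.8192

48.8646 %


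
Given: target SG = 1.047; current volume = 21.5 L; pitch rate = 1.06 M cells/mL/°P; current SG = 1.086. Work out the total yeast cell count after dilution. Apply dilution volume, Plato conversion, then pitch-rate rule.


V_w = V·((SG_c−1)/(SG_t−1)−1);  °P = 259 − 259/SG_t;  cells = rate·(V+V_w)·°P
V_w = 21.5·((1.086−1)/(1.047−1)−1) = 17.8404
V_final = 21.5 + 17.8404 = 39.3404
°P = 259 − 259/1.047 = 11.6266
cells = 1.06·39.3404·11.6266

484.8371 billion cells


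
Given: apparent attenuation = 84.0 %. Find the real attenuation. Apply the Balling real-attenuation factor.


RA = AA · 0.8192
RA = 84.0 · 0.8192

68.8128 %


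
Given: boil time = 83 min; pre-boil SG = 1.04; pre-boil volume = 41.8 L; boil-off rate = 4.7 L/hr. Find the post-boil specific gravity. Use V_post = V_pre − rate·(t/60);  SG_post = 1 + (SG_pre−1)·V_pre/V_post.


V_post = 41.8 − 4.7·(83/60) = 35.2983
SG_post = 1 + (1.04 − 1)·41.8/35.2983

1.0474


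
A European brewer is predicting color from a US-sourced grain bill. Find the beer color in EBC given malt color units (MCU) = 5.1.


SRM = 1.4922·MCU^0.6859;  EBC = SRM·1.97
SRM = 1.4922·5.1^0.6859 = 4.5619
EBC = 4.5619·1.97

8.9870 EBC


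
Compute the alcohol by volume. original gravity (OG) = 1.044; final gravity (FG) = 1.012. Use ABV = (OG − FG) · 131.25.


ABV = (1.044 − 1.012) · 131.25

4.2000 % ABV


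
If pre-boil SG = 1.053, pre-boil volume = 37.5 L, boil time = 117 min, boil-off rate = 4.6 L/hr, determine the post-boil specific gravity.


V_post = V_pre − rate·(t/60);  SG_post = 1 + (SG_pre−1)·V_pre/V_post
V_post = 37.5 − 4.6·(117/60) = 28.5300
SG_post = 1 + (1.053 − 1)·37.5/28.5300

1.0697


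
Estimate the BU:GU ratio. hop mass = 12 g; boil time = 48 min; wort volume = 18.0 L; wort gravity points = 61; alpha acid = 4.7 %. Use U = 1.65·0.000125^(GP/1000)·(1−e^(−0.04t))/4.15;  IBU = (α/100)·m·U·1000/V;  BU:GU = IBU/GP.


U = 1.65·0.000125^(61/1000)·(1−e^(−0.04·48))/4.15 = 0.1961
IBU = (4.7/100)·12·0.1961·1000/18.0 = 6.1447
BU:GU = 6.1447/61

0.1007


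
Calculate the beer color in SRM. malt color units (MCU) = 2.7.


SRM = 1.4922 · MCU^0.6859
SRM = 1.4922 · 2.7^0.6859

2.9492 SRM


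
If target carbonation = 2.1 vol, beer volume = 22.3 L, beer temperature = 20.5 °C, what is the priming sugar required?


residual = 14.695·(0.01821 + 0.09011·e^(−0.04·T));  sugar = (target − residual)·4.0·V
residual = 14.695·(0.01821 + 0.09011·e^(−0.04·20.5)) = 0.8508
sugar = (2.1 − 0.8508)·4.0·22.3

111.4286 g


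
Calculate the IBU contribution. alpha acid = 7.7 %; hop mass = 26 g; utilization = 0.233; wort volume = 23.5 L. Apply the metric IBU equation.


IBU = (α/100)·mass·U·1000 / V
IBU = (7.7/100)·26·0.233·1000 / 23.5

19.8496 IBU


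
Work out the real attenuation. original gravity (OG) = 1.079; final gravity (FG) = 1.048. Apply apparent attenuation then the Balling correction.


AA = (OG−FG)/(OG−1)·100;  RA = AA·0.8192
AA = (1.079 − 1.048)/(1.079 − 1)·100 = 39.2405
RA = 39.2405·0.8192

32.1458 %


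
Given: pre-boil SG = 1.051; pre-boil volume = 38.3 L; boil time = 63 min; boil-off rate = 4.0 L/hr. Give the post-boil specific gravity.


V_post = V_pre − rate·(t/60);  SG_post = 1 + (SG_pre−1)·V_pre/V_post
V_post = 38.3 − 4.0·(63/60) = 34.1000
SG_post = 1 + (1.051 − 1)·38.3/34.1000

1.0573


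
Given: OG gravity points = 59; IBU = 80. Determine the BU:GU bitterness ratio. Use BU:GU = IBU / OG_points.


BU:GU = 80 / 59

1.3559


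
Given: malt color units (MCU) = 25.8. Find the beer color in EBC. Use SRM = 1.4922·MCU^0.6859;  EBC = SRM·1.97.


SRM = 1.4922·25.8^0.6859 = 13.8694
EBC = 13.8694·1.97

27.3227 EBC


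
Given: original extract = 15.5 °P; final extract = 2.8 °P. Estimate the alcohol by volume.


SG = 259/(259 − P);  ABV = (OG − FG)·131.25
OG = 259/(259 − 15.5) = 1.0637
FG = 259/(259 − 2.8) = 1.0109
ABV = (1.0637 − 1.0109)·131.25

6.9203 % ABV


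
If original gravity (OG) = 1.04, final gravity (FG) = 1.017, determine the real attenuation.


AA = (OG−FG)/(OG−1)·100;  RA = AA·0.8192
AA = (1.04 − 1.017)/(1.04 − 1)·100 = 57.5000
RA = 57.5000·0.8192

47.1040 %


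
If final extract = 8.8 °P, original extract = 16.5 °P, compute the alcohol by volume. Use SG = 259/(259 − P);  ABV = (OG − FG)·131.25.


OG = 259/(259 − 16.5) = 1.0680
FG = 259/(259 − 8.8) = 1.0352
ABV = (1.0680 − 1.0352)·131.25

4.3141 % ABV


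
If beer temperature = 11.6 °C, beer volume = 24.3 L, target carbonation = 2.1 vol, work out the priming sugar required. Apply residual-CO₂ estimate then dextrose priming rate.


residual = 14.695·(0.01821 + 0.09011·e^(−0.04·T));  sugar = (target − residual)·4.0·V
residual = 14.695·(0.01821 + 0.09011·e^(−0.04·11.6)) = 1.1002
sugar = (2.1 − 1.1002)·4.0·24.3

97.1822 g


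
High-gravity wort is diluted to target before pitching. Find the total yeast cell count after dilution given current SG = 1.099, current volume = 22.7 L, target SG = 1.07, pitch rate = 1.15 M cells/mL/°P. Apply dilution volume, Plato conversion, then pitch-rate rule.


V_w = V·((SG_c−1)/(SG_t−1)−1);  °P = 259 − 259/SG_t;  cells = rate·(V+V_w)·°P
V_w = 22.7·((1.099−1)/(1.07−1)−1) = 9.4043
V_final = 22.7 + 9.4043 = 32.1043
°P = 259 − 259/1.07 = 16.9439
cells = 1.15·32.1043·16.9439

625.5685 billion cells


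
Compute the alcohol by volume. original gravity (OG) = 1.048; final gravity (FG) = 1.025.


ABV = (OG − FG) · 131.25
ABV = (1.048 − 1.025) · 131.25

3.0188 % ABV


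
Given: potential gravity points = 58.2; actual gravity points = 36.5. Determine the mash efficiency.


efficiency = actual / potential × 100
efficiency = 36.5 / 58.2 × 100

62.7148 %


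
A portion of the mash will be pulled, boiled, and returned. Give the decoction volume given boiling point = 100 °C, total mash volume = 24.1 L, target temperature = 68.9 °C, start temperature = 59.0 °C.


V_dec = V_total·(T_target − T_start)/(T_boil − T_start)
V_dec = 24.1·(68.9 − 59.0)/(100 − 59.0)

5.8193 L


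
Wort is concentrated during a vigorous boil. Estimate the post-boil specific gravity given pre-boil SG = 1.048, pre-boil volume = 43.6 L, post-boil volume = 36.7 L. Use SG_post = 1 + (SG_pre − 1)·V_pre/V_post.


pts_pre = (1.048 − 1)·1000 = 48.0000
pts_post = 48.0000·43.6/36.7 = 57.0245
SG_post = 1 + 57.0245/1000

1.0570


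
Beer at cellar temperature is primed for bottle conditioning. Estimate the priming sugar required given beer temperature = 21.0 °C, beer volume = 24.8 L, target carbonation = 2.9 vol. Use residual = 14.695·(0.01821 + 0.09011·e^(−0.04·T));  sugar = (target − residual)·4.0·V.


residual = 14.695·(0.01821 + 0.09011·e^(−0.04·21.0)) = 0.8393
sugar = (2.9 − 0.8393)·4.0·24.8

204.4261 g


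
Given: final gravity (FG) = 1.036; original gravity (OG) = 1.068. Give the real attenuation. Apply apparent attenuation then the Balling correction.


AA = (OG−FG)/(OG−1)·100;  RA = AA·0.8192
AA = (1.068 − 1.036)/(1.068 − 1)·100 = 47.0588
RA = 47.0588·0.8192

38.5506 %


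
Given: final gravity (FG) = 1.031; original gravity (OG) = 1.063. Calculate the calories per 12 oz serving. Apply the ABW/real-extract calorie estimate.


ABW = (OG−FG)·131.25·0.79/FG;  °P = 259 − 259/SG (for OG→OE and FG→AE);  RE = 0.1808·OE + 0.8192·AE;  Cal = (6.9·ABW + 4·(RE−0.1))·FG·3.55
ABW = (1.063 − 1.031)·131.25·0.79/1.031 = 3.2182
OE = 259 − 259/1.063 = 15.3500 °P
AE = 259 − 259/1.031 = 7.7876 °P
RE = 0.1808·15.3500 + 0.8192·7.7876 = 9.1549 °P
Cal = (6.9·3.2182 + 4·(9.1549−0.1))·1.031·3.55

213.8394 kcal


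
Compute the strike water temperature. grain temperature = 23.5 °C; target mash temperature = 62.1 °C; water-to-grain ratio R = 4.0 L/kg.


T_strike = (0.41/R)·(T_mash − T_grain) + T_mash
T_strike = (0.41/4.0)·(62.1 − 23.5) + 62.1

66.0565 °C


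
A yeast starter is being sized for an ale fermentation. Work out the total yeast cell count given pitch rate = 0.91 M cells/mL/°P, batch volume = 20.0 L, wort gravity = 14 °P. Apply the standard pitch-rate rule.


cells (billions) = rate · V_L · °P
cells = 0.91 · 20.0 · 14

254.8000 billion cells


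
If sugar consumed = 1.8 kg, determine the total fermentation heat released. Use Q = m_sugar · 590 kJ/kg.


Q = 1.8 · 590

1062.0000 kJ


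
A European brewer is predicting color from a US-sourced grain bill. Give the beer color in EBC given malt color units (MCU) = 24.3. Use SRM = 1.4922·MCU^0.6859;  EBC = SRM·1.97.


SRM = 1.4922·24.3^0.6859 = 13.3111
EBC = 13.3111·1.97

26.2229 EBC


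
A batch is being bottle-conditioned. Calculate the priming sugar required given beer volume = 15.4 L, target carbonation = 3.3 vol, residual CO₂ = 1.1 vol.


sugar = (target − residual)·4.0·V
sugar = (3.3 − 1.1)·4.0·15.4

135.5200 g


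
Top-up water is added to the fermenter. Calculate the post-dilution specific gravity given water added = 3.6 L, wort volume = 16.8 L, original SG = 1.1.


SG_new = 1 + (SG_old − 1)·V_old/(V_old + V_water)
pts = (1.1 − 1)·1000·16.8/(16.8 + 3.6) = 82.3529
SG_new = 1 + 82.3529/1000

1.0824


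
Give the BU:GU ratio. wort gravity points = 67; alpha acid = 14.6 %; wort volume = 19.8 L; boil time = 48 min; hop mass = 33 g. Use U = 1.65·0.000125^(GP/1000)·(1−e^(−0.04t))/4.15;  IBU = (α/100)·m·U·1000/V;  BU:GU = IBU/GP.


U = 1.65·0.000125^(67/1000)·(1−e^(−0.04·48))/4.15 = 0.1858
IBU = (14.6/100)·33·0.1858·1000/19.8 = 45.2147
BU:GU = 45.2147/67

0.6748


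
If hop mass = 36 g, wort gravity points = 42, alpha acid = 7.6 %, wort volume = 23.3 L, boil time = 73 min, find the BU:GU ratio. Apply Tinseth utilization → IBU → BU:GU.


U = 1.65·0.000125^(GP/1000)·(1−e^(−0.04t))/4.15;  IBU = (α/100)·m·U·1000/V;  BU:GU = IBU/GP
U = 1.65·0.000125^(42/1000)·(1−e^(−0.04·73))/4.15 = 0.2579
IBU = (7.6/100)·36·0.2579·1000/23.3 = 30.2822
BU:GU = 30.2822/42

0.7210
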